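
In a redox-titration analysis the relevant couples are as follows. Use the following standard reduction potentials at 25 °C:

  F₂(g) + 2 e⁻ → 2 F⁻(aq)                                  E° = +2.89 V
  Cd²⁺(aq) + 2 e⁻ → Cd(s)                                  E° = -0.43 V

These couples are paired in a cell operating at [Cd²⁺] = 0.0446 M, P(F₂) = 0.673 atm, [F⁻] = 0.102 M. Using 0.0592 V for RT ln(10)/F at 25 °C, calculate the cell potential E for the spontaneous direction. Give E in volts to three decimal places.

+3.414 V

F₂/F⁻ is the cathode (higher E°), Cd²⁺/Cd the anode: E°cell = +2.89 − (-0.43) = +3.32 V, n = 2.
Overall: F₂(g) + Cd(s) → 2 F⁻(aq) + Cd²⁺(aq)
Q = [F⁻]^2·[Cd²⁺] / (P(F₂)); log Q = -3.161.
E = E° − (0.0592/n) log Q = +3.32 − (0.0592/2)(-3.161) = +3.414 V.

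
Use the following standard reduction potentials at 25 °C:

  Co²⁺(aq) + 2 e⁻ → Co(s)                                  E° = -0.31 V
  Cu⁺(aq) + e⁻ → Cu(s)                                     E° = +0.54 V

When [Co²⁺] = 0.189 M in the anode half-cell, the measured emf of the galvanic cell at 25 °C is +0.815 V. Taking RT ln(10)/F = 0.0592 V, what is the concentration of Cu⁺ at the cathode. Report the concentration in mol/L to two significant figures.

0.11 M

Cu⁺/Cu is the cathode, Co²⁺/Co the anode: E°cell = +0.85 V, n = 2.
Overall reaction: 2 Cu⁺(aq) + Co(s) → 2 Cu(s) + Co²⁺(aq); Q = [Co²⁺]^1/[Cu⁺]^2.
From E = E° − (0.0592/n) log Q: log Q = (E° − E)·n/0.0592 = (+0.85 − (+0.815))·2/0.0592 = 1.1824.
So 2·log[Cu⁺] = 1·log(0.189) − log Q = -0.7235 − (1.1824) = -1.9059; log[Cu⁺] = -1.9059 / 2 = -0.9529; [Cu⁺] = 10^(-0.9529) ≈ 0.11 M.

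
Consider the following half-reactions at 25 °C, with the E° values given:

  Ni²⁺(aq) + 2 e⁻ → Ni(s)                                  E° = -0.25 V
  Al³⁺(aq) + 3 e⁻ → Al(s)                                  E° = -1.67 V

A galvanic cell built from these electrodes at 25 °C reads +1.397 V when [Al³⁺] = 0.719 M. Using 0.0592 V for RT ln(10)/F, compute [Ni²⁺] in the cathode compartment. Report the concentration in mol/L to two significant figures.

Ni²⁺/Ni is the cathode, Al³⁺/Al the anode: E°cell = +1.42 V, n = 6.
Overall reaction: 3 Ni²⁺(aq) + 2 Al(s) → 3 Ni(s) + 2 Al³⁺(aq); Q = [Al³⁺]^2/[Ni²⁺]^3.
From E = E° − (0.0592/n) log Q: log Q = (E° − E)·n/0.0592 = (+1.42 − (+1.397))·6/0.0592 = 2.3311.
So 3·log[Ni²⁺] = 2·log(0.719) − log Q = -0.2865 − (2.3311) = -2.6176; log[Ni²⁺] = -2.6176 / 3 = -0.8725; [Ni²⁺] = 10^(-0.8725) ≈ 0.13 M.

0.13 M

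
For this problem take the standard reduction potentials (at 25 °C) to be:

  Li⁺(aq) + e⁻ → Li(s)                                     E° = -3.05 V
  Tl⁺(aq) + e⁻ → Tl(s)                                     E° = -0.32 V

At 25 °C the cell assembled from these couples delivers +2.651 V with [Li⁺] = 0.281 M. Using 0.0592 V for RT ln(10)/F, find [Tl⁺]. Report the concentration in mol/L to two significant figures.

Tl⁺/Tl is the cathode, Li⁺/Li the anode: E°cell = +2.73 V, n = 1.
Overall reaction: Tl⁺(aq) + Li(s) → Tl(s) + Li⁺(aq); Q = [Li⁺]^1/[Tl⁺]^1.
From E = E° − (0.0592/n) log Q: log Q = (E° − E)·n/0.0592 = (+2.73 − (+2.651))·1/0.0592 = 1.3345.
So 1·log[Tl⁺] = 1·log(0.281) − log Q = -0.5513 − (1.3345) = -1.8858; [Tl⁺] = 10^(-1.8858) ≈ 0.013 M.

0.013 M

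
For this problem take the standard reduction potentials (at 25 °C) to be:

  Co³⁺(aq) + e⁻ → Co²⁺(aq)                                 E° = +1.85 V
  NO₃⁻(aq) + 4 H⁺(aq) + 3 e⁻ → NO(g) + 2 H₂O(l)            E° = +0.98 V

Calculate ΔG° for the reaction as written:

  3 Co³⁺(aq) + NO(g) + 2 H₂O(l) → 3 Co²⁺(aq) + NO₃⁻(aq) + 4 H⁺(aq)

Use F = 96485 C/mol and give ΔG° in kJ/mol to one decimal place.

-251.8 kJ/mol

As written, Co³⁺/Co²⁺ is reduced (cathode) and NO₃⁻/NO is oxidised (anode), so E°cell = (+1.85) − (+0.98) = +0.87 V.
Balancing electrons gives n = 3.
ΔG° = −nFE° = −(3)(96485)(+0.87) = -251,826 J = -251.8 kJ/mol.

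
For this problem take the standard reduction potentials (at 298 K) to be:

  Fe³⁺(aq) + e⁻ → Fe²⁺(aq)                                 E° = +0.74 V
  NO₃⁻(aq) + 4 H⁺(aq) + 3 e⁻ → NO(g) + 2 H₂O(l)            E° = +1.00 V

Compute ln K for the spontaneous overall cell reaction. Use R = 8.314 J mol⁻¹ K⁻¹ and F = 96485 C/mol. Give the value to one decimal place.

30.4

Cathode: NO₃⁻/NO; anode: Fe³⁺/Fe²⁺. E°cell = (+1.00) − (+0.74) = +0.26 V, with n = 3.
ΔG° = −nFE° = −RT ln K, so ln K = nFE°/(RT) = (3)(96485)(+0.26) / ((8.314)(298)) = 30.376.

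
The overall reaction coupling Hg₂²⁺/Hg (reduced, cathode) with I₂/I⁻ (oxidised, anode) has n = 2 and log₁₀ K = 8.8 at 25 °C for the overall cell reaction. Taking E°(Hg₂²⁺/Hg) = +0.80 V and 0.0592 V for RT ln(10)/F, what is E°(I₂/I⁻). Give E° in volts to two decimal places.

+0.54 V

E°cell = (0.0592/n)·log K = (0.0592/2)(8.8) = +0.260 V.
Since Hg₂²⁺/Hg is the cathode and I₂/I⁻ the anode, E°cell = E°(Hg₂²⁺/Hg) − E°(I₂/I⁻).
So E°(I₂/I⁻) = E°(Hg₂²⁺/Hg) − E°cell = (+0.80) − (+0.260) = +0.54 V.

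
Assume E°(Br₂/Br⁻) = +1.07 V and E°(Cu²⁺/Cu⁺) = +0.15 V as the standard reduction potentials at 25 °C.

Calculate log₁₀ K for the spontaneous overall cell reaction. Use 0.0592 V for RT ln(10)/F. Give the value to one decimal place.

31.1

Cathode: Br₂/Br⁻; anode: Cu²⁺/Cu⁺. E°cell = +0.92 V, n = 2.
log K = nE°cell / 0.0592 = (2)(+0.92) / 0.0592 = 31.1.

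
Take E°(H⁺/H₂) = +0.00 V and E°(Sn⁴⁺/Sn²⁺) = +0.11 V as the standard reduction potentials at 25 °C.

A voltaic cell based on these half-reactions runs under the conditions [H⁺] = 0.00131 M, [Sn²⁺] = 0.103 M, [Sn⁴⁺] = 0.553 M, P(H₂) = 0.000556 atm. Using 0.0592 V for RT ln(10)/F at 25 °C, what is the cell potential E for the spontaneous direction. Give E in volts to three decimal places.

+0.206 V

Sn⁴⁺/Sn²⁺ is the cathode (higher E°), H⁺/H₂ the anode: E°cell = +0.11 − (+0.00) = +0.11 V, n = 2.
Overall: Sn⁴⁺(aq) + H₂(g) → Sn²⁺(aq) + 2 H⁺(aq)
Q = [Sn²⁺]·[H⁺]^2 / ([Sn⁴⁺]·P(H₂)); log Q = -3.240.
E = E° − (0.0592/n) log Q = +0.11 − (0.0592/2)(-3.240) = +0.206 V.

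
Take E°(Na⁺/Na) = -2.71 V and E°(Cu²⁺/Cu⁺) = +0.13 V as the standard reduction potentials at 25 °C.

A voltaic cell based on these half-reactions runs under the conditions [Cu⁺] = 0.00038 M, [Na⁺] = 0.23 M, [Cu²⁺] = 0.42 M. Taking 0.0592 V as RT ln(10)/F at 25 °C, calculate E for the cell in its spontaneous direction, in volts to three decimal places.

+3.058 V

Cu²⁺/Cu⁺ is the cathode (higher E°), Na⁺/Na the anode: E°cell = +0.13 − (-2.71) = +2.84 V, n = 1.
Overall: Cu²⁺(aq) + Na(s) → Cu⁺(aq) + Na⁺(aq)
Q = [Cu⁺]·[Na⁺] / ([Cu²⁺]); log Q = -3.682.
E = E° − (0.0592/n) log Q = +2.84 − (0.0592/1)(-3.682) = +3.058 V.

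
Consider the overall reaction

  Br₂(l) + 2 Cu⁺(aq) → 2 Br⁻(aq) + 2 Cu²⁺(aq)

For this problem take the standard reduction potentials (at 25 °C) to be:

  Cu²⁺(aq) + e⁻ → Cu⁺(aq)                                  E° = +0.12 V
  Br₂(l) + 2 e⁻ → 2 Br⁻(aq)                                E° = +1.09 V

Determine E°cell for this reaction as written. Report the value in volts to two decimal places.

+0.97 V

The Br₂/Br⁻ couple has the higher reduction potential, so it is the cathode; Cu²⁺/Cu⁺ is oxidised at the anode.
E°cell = E°(cathode) − E°(anode) = (+1.09) − (+0.12) = +0.97 V.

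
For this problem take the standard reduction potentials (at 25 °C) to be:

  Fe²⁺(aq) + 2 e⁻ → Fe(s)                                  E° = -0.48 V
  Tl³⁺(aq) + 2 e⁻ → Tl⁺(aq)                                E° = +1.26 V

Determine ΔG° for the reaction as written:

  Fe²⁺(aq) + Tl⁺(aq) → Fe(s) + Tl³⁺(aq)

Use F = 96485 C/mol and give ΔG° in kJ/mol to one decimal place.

+335.8 kJ/mol

As written, Fe²⁺/Fe is reduced (cathode) and Tl³⁺/Tl⁺ is oxidised (anode), so E°cell = (-0.48) − (+1.26) = -1.74 V.
Balancing electrons gives n = 2.
ΔG° = −nFE° = −(2)(96485)(-1.74) = 335,768 J = +335.8 kJ/mol.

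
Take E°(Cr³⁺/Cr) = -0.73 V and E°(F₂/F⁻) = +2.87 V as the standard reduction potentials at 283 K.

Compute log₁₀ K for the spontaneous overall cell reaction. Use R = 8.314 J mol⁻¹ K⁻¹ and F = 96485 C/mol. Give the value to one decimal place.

384.7

Cathode: F₂/F⁻; anode: Cr³⁺/Cr. E°cell = (+2.87) − (-0.73) = +3.60 V, with n = 6.
ΔG° = −nFE° = −RT ln K, so ln K = nFE°/(RT) = (6)(96485)(+3.60) / ((8.314)(283)) = 885.762.
log₁₀ K = 885.762 / ln 10 = 384.7.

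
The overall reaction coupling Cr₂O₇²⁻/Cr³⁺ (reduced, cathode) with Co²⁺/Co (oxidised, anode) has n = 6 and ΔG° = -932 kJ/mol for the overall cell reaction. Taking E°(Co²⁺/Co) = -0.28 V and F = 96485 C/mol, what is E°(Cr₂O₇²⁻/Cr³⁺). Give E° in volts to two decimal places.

E°cell = −ΔG°/(nF) = −(-932×10³)/((6)(96485)) = +1.610 V.
Since Cr₂O₇²⁻/Cr³⁺ is the cathode and Co²⁺/Co the anode, E°cell = E°(Cr₂O₇²⁻/Cr³⁺) − E°(Co²⁺/Co).
So E°(Cr₂O₇²⁻/Cr³⁺) = E°cell + E°(Co²⁺/Co) = +1.610 + (-0.28) = +1.33 V.

+1.33 V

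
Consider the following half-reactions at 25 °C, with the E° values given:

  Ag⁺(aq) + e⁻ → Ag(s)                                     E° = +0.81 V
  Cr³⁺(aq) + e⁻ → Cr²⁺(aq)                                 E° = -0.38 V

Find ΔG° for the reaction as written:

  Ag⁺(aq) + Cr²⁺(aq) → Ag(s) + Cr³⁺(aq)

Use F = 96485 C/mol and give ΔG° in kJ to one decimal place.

As written, Ag⁺/Ag is reduced (cathode) and Cr³⁺/Cr²⁺ is oxidised (anode), so E°cell = (+0.81) − (-0.38) = +1.19 V.
Balancing electrons gives n = 1.
ΔG° = −nFE° = −(1)(96485)(+1.19) = -114,817 J = -114.8 kJ.

-114.8 kJ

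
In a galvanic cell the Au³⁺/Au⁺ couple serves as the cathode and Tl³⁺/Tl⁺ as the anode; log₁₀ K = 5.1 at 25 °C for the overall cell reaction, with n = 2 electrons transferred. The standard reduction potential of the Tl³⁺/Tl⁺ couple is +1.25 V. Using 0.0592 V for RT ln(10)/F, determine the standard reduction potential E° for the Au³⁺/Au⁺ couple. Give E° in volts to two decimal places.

+1.40 V

E°cell = (0.0592/n)·log K = (0.0592/2)(5.1) = +0.151 V.
Since Au³⁺/Au⁺ is the cathode and Tl³⁺/Tl⁺ the anode, E°cell = E°(Au³⁺/Au⁺) − E°(Tl³⁺/Tl⁺).
So E°(Au³⁺/Au⁺) = E°cell + E°(Tl³⁺/Tl⁺) = +0.151 + (+1.25) = +1.40 V.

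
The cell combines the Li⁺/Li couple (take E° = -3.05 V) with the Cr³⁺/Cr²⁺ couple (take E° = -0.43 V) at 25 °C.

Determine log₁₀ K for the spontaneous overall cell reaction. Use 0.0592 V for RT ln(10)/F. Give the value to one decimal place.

Cathode: Cr³⁺/Cr²⁺; anode: Li⁺/Li. E°cell = +2.62 V, n = 1.
log K = nE°cell / 0.0592 = (1)(+2.62) / 0.0592 = 44.3.

44.3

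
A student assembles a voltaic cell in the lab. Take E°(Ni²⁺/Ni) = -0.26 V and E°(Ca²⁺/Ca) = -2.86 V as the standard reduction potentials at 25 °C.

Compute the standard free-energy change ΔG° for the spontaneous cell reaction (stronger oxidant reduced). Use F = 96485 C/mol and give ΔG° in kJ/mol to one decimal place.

-501.7 kJ/mol

Ni²⁺/Ni (E° = -0.26 V) is the cathode; Ca²⁺/Ca (E° = -2.86 V) is the anode, so E°cell = +2.60 V.
Balancing electrons gives n = 2 (lcm of 2 and 2).
ΔG° = −nFE° = −(2)(96485)(+2.60) = -501,722 J = -501.7 kJ/mol.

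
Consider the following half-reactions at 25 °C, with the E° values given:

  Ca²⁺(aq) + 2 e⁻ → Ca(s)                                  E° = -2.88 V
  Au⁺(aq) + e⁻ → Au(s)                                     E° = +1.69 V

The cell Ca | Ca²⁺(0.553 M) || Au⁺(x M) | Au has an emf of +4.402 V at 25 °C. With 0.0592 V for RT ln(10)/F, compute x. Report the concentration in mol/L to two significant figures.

0.0011 M

Au⁺/Au is the cathode, Ca²⁺/Ca the anode: E°cell = +4.57 V, n = 2.
Overall reaction: 2 Au⁺(aq) + Ca(s) → 2 Au(s) + Ca²⁺(aq); Q = [Ca²⁺]^1/[Au⁺]^2.
From E = E° − (0.0592/n) log Q: log Q = (E° − E)·n/0.0592 = (+4.57 − (+4.402))·2/0.0592 = 5.6757.
So 2·log[Au⁺] = 1·log(0.553) − log Q = -0.2573 − (5.6757) = -5.9330; log[Au⁺] = -5.9330 / 2 = -2.9665; [Au⁺] = 10^(-2.9665) ≈ 0.0011 M.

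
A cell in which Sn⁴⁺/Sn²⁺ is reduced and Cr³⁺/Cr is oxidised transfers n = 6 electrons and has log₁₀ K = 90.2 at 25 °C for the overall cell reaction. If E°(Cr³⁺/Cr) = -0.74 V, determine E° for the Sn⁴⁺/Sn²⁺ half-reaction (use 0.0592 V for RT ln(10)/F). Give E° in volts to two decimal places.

+0.15 V

E°cell = (0.0592/n)·log K = (0.0592/6)(90.2) = +0.890 V.
Since Sn⁴⁺/Sn²⁺ is the cathode and Cr³⁺/Cr the anode, E°cell = E°(Sn⁴⁺/Sn²⁺) − E°(Cr³⁺/Cr).
So E°(Sn⁴⁺/Sn²⁺) = E°cell + E°(Cr³⁺/Cr) = +0.890 + (-0.74) = +0.15 V.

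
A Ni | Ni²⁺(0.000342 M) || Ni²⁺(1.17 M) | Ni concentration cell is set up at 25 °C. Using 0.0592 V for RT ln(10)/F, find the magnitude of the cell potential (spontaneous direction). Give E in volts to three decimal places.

+0.105 V

For a concentration cell E°cell = 0. The 1.17 M side is the cathode (reduction is favoured where [Ni²⁺] is higher).
With n = 2, E = −(0.0592/2) log([Ni²⁺]ₐₙ/[Ni²⁺]꜀ₐₜ) = −(0.0592/2) log(0.000342/1.17) = −(0.0592/2)(-3.534) = +0.105 V.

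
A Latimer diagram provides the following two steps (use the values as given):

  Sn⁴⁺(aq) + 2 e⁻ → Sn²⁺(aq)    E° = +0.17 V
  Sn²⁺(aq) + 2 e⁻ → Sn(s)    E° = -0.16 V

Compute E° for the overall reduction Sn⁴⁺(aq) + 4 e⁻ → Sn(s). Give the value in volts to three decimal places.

Adding the free-energy changes (−nFE°) of the two steps gives −n₃FE°₃ = −n₁FE°₁ − n₂FE°₂.
E°₃ = (2×+0.17 + 2×-0.16) / 4 = (+0.020) / 4 = +0.005 V.

+0.005 V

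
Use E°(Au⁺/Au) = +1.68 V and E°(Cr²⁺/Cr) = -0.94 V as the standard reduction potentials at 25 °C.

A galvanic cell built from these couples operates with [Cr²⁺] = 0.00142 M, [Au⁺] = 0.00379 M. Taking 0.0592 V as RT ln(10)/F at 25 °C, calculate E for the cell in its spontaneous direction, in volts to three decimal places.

+2.561 V

Au⁺/Au is the cathode (higher E°), Cr²⁺/Cr the anode: E°cell = +1.68 − (-0.94) = +2.62 V, n = 2.
Overall: 2 Au⁺(aq) + Cr(s) → 2 Au(s) + Cr²⁺(aq)
Q = [Cr²⁺] / ([Au⁺]^2); log Q = 1.995.
E = E° − (0.0592/n) log Q = +2.62 − (0.0592/2)(1.995) = +2.561 V.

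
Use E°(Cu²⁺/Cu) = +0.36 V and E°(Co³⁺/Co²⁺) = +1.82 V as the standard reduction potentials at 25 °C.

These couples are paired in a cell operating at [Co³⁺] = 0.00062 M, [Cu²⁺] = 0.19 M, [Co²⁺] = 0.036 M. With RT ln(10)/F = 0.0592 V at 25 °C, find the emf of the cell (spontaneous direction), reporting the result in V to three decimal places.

+1.377 V

Co³⁺/Co²⁺ is the cathode (higher E°), Cu²⁺/Cu the anode: E°cell = +1.82 − (+0.36) = +1.46 V, n = 2.
Overall: 2 Co³⁺(aq) + Cu(s) → 2 Co²⁺(aq) + Cu²⁺(aq)
Q = [Co²⁺]^2·[Cu²⁺] / ([Co³⁺]^2); log Q = 2.807.
E = E° − (0.0592/n) log Q = +1.46 − (0.0592/2)(2.807) = +1.377 V.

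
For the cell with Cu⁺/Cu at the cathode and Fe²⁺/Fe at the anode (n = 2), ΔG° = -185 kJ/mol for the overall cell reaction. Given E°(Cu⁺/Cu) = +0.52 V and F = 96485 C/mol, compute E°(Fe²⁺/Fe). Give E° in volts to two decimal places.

E°cell = −ΔG°/(nF) = −(-185×10³)/((2)(96485)) = +0.959 V.
Since Cu⁺/Cu is the cathode and Fe²⁺/Fe the anode, E°cell = E°(Cu⁺/Cu) − E°(Fe²⁺/Fe).
So E°(Fe²⁺/Fe) = E°(Cu⁺/Cu) − E°cell = (+0.52) − (+0.959) = -0.44 V.

-0.44 V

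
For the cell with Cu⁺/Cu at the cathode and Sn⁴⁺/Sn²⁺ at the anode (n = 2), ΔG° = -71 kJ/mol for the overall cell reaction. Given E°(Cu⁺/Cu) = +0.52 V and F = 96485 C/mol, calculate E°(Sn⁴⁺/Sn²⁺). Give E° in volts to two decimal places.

+0.15 V

E°cell = −ΔG°/(nF) = −(-71×10³)/((2)(96485)) = +0.368 V.
Since Cu⁺/Cu is the cathode and Sn⁴⁺/Sn²⁺ the anode, E°cell = E°(Cu⁺/Cu) − E°(Sn⁴⁺/Sn²⁺).
So E°(Sn⁴⁺/Sn²⁺) = E°(Cu⁺/Cu) − E°cell = (+0.52) − (+0.368) = +0.15 V.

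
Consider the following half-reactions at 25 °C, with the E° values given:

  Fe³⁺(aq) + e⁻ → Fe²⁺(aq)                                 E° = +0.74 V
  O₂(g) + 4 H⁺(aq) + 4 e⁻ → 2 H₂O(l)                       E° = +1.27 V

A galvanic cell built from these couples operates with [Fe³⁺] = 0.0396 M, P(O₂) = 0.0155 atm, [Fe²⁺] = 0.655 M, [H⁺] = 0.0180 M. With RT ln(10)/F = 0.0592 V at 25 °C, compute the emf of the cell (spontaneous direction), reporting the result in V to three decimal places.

O₂/H₂O is the cathode (higher E°), Fe³⁺/Fe²⁺ the anode: E°cell = +1.27 − (+0.74) = +0.53 V, n = 4.
Overall: O₂(g) + 4 H⁺(aq) + 4 Fe²⁺(aq) → 2 H₂O(l) + 4 Fe³⁺(aq)
Q = [Fe³⁺]^4 / (P(O₂)·[H⁺]^4·[Fe²⁺]^4); log Q = 3.914.
E = E° − (0.0592/n) log Q = +0.53 − (0.0592/4)(3.914) = +0.472 V.

+0.472 V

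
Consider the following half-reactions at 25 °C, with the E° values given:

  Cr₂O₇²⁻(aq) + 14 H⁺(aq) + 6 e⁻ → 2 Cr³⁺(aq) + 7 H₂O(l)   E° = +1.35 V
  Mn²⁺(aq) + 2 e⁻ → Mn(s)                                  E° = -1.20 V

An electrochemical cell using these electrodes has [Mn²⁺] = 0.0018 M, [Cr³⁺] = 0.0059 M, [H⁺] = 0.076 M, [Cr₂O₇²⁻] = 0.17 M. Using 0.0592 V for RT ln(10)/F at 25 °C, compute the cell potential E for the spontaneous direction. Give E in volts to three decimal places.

+2.513 V

Cr₂O₇²⁻/Cr³⁺ is the cathode (higher E°), Mn²⁺/Mn the anode: E°cell = +1.35 − (-1.20) = +2.55 V, n = 6.
Overall: Cr₂O₇²⁻(aq) + 14 H⁺(aq) + 3 Mn(s) → 2 Cr³⁺(aq) + 7 H₂O(l) + 3 Mn²⁺(aq)
Q = [Cr³⁺]^2·[Mn²⁺]^3 / ([Cr₂O₇²⁻]·[H⁺]^14); log Q = 3.746.
E = E° − (0.0592/n) log Q = +2.55 − (0.0592/6)(3.746) = +2.513 V.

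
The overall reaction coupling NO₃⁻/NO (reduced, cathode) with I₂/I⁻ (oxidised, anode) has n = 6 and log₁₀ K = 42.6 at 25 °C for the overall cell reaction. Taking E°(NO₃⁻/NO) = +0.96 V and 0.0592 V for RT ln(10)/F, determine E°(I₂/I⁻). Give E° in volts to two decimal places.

E°cell = (0.0592/n)·log K = (0.0592/6)(42.6) = +0.420 V.
Since NO₃⁻/NO is the cathode and I₂/I⁻ the anode, E°cell = E°(NO₃⁻/NO) − E°(I₂/I⁻).
So E°(I₂/I⁻) = E°(NO₃⁻/NO) − E°cell = (+0.96) − (+0.420) = +0.54 V.

+0.54 V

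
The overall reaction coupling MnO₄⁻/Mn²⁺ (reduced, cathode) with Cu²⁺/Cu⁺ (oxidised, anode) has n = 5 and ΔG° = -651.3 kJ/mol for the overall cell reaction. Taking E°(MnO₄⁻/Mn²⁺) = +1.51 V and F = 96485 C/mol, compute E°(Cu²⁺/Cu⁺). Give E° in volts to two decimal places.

+0.16 V

E°cell = −ΔG°/(nF) = −(-651.3×10³)/((5)(96485)) = +1.350 V.
Since MnO₄⁻/Mn²⁺ is the cathode and Cu²⁺/Cu⁺ the anode, E°cell = E°(MnO₄⁻/Mn²⁺) − E°(Cu²⁺/Cu⁺).
So E°(Cu²⁺/Cu⁺) = E°(MnO₄⁻/Mn²⁺) − E°cell = (+1.51) − (+1.350) = +0.16 V.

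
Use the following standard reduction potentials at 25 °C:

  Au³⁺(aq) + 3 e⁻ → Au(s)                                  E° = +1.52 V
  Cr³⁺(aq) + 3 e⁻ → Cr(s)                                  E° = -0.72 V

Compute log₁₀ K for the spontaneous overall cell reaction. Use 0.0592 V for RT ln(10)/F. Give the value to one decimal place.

Cathode: Au³⁺/Au; anode: Cr³⁺/Cr. E°cell = +2.24 V, n = 3.
log K = nE°cell / 0.0592 = (3)(+2.24) / 0.0592 = 113.5.

113.5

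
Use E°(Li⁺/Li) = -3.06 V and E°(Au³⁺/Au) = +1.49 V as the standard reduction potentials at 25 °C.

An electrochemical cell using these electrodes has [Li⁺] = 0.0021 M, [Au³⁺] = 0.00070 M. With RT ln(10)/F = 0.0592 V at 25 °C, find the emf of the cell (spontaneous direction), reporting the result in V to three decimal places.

Au³⁺/Au is the cathode (higher E°), Li⁺/Li the anode: E°cell = +1.49 − (-3.06) = +4.55 V, n = 3.
Overall: Au³⁺(aq) + 3 Li(s) → Au(s) + 3 Li⁺(aq)
Q = [Li⁺]^3 / ([Au³⁺]); log Q = -4.878.
E = E° − (0.0592/n) log Q = +4.55 − (0.0592/3)(-4.878) = +4.646 V.

+4.646 V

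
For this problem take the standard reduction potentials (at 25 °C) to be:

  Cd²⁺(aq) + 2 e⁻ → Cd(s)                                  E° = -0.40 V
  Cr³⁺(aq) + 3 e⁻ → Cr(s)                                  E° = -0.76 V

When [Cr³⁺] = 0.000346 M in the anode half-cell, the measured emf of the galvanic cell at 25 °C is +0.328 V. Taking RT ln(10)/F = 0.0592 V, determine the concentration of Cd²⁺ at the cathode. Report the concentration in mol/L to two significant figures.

0.00041 M

Cd²⁺/Cd is the cathode, Cr³⁺/Cr the anode: E°cell = +0.36 V, n = 6.
Overall reaction: 3 Cd²⁺(aq) + 2 Cr(s) → 3 Cd(s) + 2 Cr³⁺(aq); Q = [Cr³⁺]^2/[Cd²⁺]^3.
From E = E° − (0.0592/n) log Q: log Q = (E° − E)·n/0.0592 = (+0.36 − (+0.328))·6/0.0592 = 3.2432.
So 3·log[Cd²⁺] = 2·log(0.000346) − log Q = -6.9218 − (3.2432) = -10.1650; log[Cd²⁺] = -10.1650 / 3 = -3.3883; [Cd²⁺] = 10^(-3.3883) ≈ 0.00041 M.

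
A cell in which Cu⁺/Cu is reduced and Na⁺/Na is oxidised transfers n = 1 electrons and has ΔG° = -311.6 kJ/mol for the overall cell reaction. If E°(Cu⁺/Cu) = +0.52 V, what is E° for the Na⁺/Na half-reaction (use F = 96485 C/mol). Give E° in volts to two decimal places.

E°cell = −ΔG°/(nF) = −(-311.6×10³)/((1)(96485)) = +3.230 V.
Since Cu⁺/Cu is the cathode and Na⁺/Na the anode, E°cell = E°(Cu⁺/Cu) − E°(Na⁺/Na).
So E°(Na⁺/Na) = E°(Cu⁺/Cu) − E°cell = (+0.52) − (+3.230) = -2.71 V.

-2.71 V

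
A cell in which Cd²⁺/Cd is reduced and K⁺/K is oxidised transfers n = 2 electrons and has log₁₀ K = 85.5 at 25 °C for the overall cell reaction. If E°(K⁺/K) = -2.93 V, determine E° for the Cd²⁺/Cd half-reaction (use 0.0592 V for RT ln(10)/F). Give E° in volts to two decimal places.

-0.40 V

E°cell = (0.0592/n)·log K = (0.0592/2)(85.5) = +2.531 V.
Since Cd²⁺/Cd is the cathode and K⁺/K the anode, E°cell = E°(Cd²⁺/Cd) − E°(K⁺/K).
So E°(Cd²⁺/Cd) = E°cell + E°(K⁺/K) = +2.531 + (-2.93) = -0.40 V.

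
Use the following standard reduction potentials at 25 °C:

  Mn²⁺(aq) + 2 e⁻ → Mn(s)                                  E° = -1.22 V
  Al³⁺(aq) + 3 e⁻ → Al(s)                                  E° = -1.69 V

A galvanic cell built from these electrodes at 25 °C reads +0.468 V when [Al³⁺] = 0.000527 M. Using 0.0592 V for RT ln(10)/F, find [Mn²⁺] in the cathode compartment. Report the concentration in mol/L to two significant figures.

Mn²⁺/Mn is the cathode, Al³⁺/Al the anode: E°cell = +0.47 V, n = 6.
Overall reaction: 3 Mn²⁺(aq) + 2 Al(s) → 3 Mn(s) + 2 Al³⁺(aq); Q = [Al³⁺]^2/[Mn²⁺]^3.
From E = E° − (0.0592/n) log Q: log Q = (E° − E)·n/0.0592 = (+0.47 − (+0.468))·6/0.0592 = 0.2027.
So 3·log[Mn²⁺] = 2·log(0.000527) − log Q = -6.5564 − (0.2027) = -6.7591; log[Mn²⁺] = -6.7591 / 3 = -2.2530; [Mn²⁺] = 10^(-2.2530) ≈ 0.0056 M.

0.0056 M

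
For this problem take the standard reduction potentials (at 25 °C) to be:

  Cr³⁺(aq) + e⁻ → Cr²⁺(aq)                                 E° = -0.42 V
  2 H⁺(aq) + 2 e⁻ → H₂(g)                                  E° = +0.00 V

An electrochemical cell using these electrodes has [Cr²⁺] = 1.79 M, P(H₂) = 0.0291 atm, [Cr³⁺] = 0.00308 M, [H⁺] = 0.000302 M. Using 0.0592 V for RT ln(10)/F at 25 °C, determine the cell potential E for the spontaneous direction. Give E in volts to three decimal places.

+0.421 V

H⁺/H₂ is the cathode (higher E°), Cr³⁺/Cr²⁺ the anode: E°cell = +0.00 − (-0.42) = +0.42 V, n = 2.
Overall: 2 H⁺(aq) + 2 Cr²⁺(aq) → H₂(g) + 2 Cr³⁺(aq)
Q = P(H₂)·[Cr³⁺]^2 / ([H⁺]^2·[Cr²⁺]^2); log Q = -0.025.
E = E° − (0.0592/n) log Q = +0.42 − (0.0592/2)(-0.025) = +0.421 V.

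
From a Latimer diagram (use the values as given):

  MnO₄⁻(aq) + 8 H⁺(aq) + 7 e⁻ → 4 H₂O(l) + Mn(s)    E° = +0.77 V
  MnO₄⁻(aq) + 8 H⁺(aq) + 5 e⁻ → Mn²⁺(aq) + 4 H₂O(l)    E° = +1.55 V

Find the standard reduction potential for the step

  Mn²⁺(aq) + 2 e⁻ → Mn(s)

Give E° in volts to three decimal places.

Sequential free energies add, so n₃E°₃ = n₁E°₁ + n₂E°₂.
With n₃ = 7, and the known step contributing 5×(+1.55) V, the unknown satisfies 2·E° = 7×(+0.77) − 5×(+1.55) = -2.360.
E° = -2.360 / 2 = -1.180 V.

-1.180 V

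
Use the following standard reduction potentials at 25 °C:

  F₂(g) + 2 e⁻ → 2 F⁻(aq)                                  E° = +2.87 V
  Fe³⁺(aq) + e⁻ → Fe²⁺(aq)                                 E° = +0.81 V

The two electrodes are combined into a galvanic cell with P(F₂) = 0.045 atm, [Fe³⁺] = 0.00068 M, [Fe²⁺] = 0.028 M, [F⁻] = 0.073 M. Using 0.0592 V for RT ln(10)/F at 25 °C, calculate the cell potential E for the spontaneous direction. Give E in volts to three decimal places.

F₂/F⁻ is the cathode (higher E°), Fe³⁺/Fe²⁺ the anode: E°cell = +2.87 − (+0.81) = +2.06 V, n = 2.
Overall: F₂(g) + 2 Fe²⁺(aq) → 2 F⁻(aq) + 2 Fe³⁺(aq)
Q = [F⁻]^2·[Fe³⁺]^2 / (P(F₂)·[Fe²⁺]^2); log Q = -4.156.
E = E° − (0.0592/n) log Q = +2.06 − (0.0592/2)(-4.156) = +2.183 V.

+2.183 V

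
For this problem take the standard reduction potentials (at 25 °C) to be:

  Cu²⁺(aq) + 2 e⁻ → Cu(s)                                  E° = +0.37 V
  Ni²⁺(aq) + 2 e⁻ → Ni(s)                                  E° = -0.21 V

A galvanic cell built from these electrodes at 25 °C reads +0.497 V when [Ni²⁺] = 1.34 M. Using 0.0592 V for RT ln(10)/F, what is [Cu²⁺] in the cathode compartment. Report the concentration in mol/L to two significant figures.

Cu²⁺/Cu is the cathode, Ni²⁺/Ni the anode: E°cell = +0.58 V, n = 2.
Overall reaction: Cu²⁺(aq) + Ni(s) → Cu(s) + Ni²⁺(aq); Q = [Ni²⁺]^1/[Cu²⁺]^1.
From E = E° − (0.0592/n) log Q: log Q = (E° − E)·n/0.0592 = (+0.58 − (+0.497))·2/0.0592 = 2.8041.
So 1·log[Cu²⁺] = 1·log(1.34) − log Q = 0.1271 − (2.8041) = -2.6770; [Cu²⁺] = 10^(-2.6770) ≈ 0.0021 M.

0.0021 M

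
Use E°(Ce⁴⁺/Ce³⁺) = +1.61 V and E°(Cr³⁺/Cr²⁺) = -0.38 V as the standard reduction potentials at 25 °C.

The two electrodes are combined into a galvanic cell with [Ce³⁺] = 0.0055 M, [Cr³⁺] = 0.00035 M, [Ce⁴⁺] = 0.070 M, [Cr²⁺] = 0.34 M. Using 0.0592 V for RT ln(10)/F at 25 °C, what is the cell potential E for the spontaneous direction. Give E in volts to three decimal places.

+2.232 V

Ce⁴⁺/Ce³⁺ is the cathode (higher E°), Cr³⁺/Cr²⁺ the anode: E°cell = +1.61 − (-0.38) = +1.99 V, n = 1.
Overall: Ce⁴⁺(aq) + Cr²⁺(aq) → Ce³⁺(aq) + Cr³⁺(aq)
Q = [Ce³⁺]·[Cr³⁺] / ([Ce⁴⁺]·[Cr²⁺]); log Q = -4.092.
E = E° − (0.0592/n) log Q = +1.99 − (0.0592/1)(-4.092) = +2.232 V.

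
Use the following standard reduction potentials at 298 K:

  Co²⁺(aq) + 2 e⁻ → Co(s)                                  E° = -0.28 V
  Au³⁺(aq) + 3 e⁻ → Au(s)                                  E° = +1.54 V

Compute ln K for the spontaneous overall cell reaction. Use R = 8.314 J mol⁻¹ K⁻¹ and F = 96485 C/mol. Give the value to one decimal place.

425.3

Cathode: Au³⁺/Au; anode: Co²⁺/Co. E°cell = (+1.54) − (-0.28) = +1.82 V, with n = 6.
ΔG° = −nFE° = −RT ln K, so ln K = nFE°/(RT) = (6)(96485)(+1.82) / ((8.314)(298)) = 425.262.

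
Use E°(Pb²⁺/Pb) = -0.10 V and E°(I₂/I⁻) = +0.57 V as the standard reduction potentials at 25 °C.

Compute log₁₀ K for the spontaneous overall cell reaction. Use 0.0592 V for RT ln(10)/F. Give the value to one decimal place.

22.6

Cathode: I₂/I⁻; anode: Pb²⁺/Pb. E°cell = +0.67 V, n = 2.
log K = nE°cell / 0.0592 = (2)(+0.67) / 0.0592 = 22.6.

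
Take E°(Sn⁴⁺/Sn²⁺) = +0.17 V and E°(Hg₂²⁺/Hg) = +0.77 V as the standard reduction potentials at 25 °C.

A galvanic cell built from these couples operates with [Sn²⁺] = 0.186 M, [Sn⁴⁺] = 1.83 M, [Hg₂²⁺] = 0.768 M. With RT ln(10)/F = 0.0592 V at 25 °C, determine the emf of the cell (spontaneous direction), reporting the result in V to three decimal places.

+0.567 V

Hg₂²⁺/Hg is the cathode (higher E°), Sn⁴⁺/Sn²⁺ the anode: E°cell = +0.77 − (+0.17) = +0.60 V, n = 2.
Overall: Hg₂²⁺(aq) + Sn²⁺(aq) → 2 Hg(l) + Sn⁴⁺(aq)
Q = [Sn⁴⁺] / ([Hg₂²⁺]·[Sn²⁺]); log Q = 1.108.
E = E° − (0.0592/n) log Q = +0.60 − (0.0592/2)(1.108) = +0.567 V.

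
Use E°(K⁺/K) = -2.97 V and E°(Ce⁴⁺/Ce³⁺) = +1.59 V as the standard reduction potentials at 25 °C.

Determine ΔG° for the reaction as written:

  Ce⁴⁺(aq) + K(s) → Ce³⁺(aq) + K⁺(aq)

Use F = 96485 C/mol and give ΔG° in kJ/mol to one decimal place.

As written, Ce⁴⁺/Ce³⁺ is reduced (cathode) and K⁺/K is oxidised (anode), so E°cell = (+1.59) − (-2.97) = +4.56 V.
Balancing electrons gives n = 1.
ΔG° = −nFE° = −(1)(96485)(+4.56) = -439,972 J = -440.0 kJ/mol.

-440.0 kJ/mol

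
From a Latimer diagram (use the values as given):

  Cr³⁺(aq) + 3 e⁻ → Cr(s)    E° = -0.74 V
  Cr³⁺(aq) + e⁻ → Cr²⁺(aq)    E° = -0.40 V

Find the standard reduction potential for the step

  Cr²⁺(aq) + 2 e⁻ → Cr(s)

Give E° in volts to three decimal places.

Sequential free energies add, so n₃E°₃ = n₁E°₁ + n₂E°₂.
With n₃ = 3, and the known step contributing 1×(-0.40) V, the unknown satisfies 2·E° = 3×(-0.74) − 1×(-0.40) = -1.820.
E° = -1.820 / 2 = -0.910 V.

-0.910 V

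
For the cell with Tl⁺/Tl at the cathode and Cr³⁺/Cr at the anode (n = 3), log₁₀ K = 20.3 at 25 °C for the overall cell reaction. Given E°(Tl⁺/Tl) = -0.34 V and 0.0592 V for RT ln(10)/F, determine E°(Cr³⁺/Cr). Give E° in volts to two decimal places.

-0.74 V

E°cell = (0.0592/n)·log K = (0.0592/3)(20.3) = +0.401 V.
Since Tl⁺/Tl is the cathode and Cr³⁺/Cr the anode, E°cell = E°(Tl⁺/Tl) − E°(Cr³⁺/Cr).
So E°(Cr³⁺/Cr) = E°(Tl⁺/Tl) − E°cell = (-0.34) − (+0.401) = -0.74 V.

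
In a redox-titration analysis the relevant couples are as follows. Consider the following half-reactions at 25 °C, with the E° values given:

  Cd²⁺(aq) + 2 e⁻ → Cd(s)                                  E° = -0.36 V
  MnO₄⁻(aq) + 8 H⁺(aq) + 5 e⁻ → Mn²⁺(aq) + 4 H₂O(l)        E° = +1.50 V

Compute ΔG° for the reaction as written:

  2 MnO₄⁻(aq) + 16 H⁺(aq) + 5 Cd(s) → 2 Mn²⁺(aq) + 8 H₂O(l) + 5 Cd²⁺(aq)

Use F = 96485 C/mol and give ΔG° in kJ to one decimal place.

As written, MnO₄⁻/Mn²⁺ is reduced (cathode) and Cd²⁺/Cd is oxidised (anode), so E°cell = (+1.50) − (-0.36) = +1.86 V.
Balancing electrons gives n = 10.
ΔG° = −nFE° = −(10)(96485)(+1.86) = -1,794,621 J = -1794.6 kJ.

-1794.6 kJ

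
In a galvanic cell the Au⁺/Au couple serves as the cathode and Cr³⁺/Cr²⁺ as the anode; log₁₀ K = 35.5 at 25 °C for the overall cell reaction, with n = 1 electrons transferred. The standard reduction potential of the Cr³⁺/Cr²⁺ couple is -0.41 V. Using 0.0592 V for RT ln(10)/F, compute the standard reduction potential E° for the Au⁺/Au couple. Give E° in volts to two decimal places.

E°cell = (0.0592/n)·log K = (0.0592/1)(35.5) = +2.102 V.
Since Au⁺/Au is the cathode and Cr³⁺/Cr²⁺ the anode, E°cell = E°(Au⁺/Au) − E°(Cr³⁺/Cr²⁺).
So E°(Au⁺/Au) = E°cell + E°(Cr³⁺/Cr²⁺) = +2.102 + (-0.41) = +1.69 V.

+1.69 V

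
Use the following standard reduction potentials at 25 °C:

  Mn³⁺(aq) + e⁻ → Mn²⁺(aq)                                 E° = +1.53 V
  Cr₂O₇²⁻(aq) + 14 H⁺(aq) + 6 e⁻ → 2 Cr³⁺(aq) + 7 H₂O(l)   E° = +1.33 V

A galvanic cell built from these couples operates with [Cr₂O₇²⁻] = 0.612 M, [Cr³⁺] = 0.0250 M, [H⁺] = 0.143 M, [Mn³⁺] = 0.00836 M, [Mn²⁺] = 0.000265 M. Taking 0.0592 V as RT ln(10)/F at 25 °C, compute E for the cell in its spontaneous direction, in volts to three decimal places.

+0.376 V

Mn³⁺/Mn²⁺ is the cathode (higher E°), Cr₂O₇²⁻/Cr³⁺ the anode: E°cell = +1.53 − (+1.33) = +0.20 V, n = 6.
Overall: 6 Mn³⁺(aq) + 2 Cr³⁺(aq) + 7 H₂O(l) → 6 Mn²⁺(aq) + Cr₂O₇²⁻(aq) + 14 H⁺(aq)
Q = [Mn²⁺]^6·[Cr₂O₇²⁻]·[H⁺]^14 / ([Mn³⁺]^6·[Cr³⁺]^2); log Q = -17.828.
E = E° − (0.0592/n) log Q = +0.20 − (0.0592/6)(-17.828) = +0.376 V.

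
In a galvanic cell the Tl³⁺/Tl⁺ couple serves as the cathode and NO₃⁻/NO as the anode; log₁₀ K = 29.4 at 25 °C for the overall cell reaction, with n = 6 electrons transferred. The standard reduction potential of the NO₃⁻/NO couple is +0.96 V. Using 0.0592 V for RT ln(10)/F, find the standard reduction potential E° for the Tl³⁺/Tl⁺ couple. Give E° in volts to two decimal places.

E°cell = (0.0592/n)·log K = (0.0592/6)(29.4) = +0.290 V.
Since Tl³⁺/Tl⁺ is the cathode and NO₃⁻/NO the anode, E°cell = E°(Tl³⁺/Tl⁺) − E°(NO₃⁻/NO).
So E°(Tl³⁺/Tl⁺) = E°cell + E°(NO₃⁻/NO) = +0.290 + (+0.96) = +1.25 V.

+1.25 V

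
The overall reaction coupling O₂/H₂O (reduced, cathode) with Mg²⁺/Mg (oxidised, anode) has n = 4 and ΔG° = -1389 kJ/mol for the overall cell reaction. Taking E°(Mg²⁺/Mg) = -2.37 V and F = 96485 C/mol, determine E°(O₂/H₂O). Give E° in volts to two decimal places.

E°cell = −ΔG°/(nF) = −(-1389×10³)/((4)(96485)) = +3.599 V.
Since O₂/H₂O is the cathode and Mg²⁺/Mg the anode, E°cell = E°(O₂/H₂O) − E°(Mg²⁺/Mg).
So E°(O₂/H₂O) = E°cell + E°(Mg²⁺/Mg) = +3.599 + (-2.37) = +1.23 V.

+1.23 V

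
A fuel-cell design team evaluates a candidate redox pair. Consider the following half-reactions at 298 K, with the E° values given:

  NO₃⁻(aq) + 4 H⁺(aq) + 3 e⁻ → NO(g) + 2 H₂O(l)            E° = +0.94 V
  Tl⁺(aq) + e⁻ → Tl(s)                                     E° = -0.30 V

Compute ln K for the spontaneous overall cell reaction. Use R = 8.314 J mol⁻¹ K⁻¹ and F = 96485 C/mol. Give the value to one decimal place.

Cathode: NO₃⁻/NO; anode: Tl⁺/Tl. E°cell = (+0.94) − (-0.30) = +1.24 V, with n = 3.
ΔG° = −nFE° = −RT ln K, so ln K = nFE°/(RT) = (3)(96485)(+1.24) / ((8.314)(298)) = 144.869.

144.9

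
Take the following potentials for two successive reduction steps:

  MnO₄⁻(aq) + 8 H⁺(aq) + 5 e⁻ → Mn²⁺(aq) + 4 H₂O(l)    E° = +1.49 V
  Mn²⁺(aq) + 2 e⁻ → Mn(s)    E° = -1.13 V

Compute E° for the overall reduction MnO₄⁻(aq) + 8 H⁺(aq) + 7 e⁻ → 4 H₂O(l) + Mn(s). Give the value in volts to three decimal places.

Standard free energies of sequential steps add: ΔG°₃ = ΔG°₁ + ΔG°₂, so n₃E°₃ = n₁E°₁ + n₂E°₂.
E°₃ = (5×+1.49 + 2×-1.13) / 7 = (+5.190) / 7 = +0.741 V.

+0.741 V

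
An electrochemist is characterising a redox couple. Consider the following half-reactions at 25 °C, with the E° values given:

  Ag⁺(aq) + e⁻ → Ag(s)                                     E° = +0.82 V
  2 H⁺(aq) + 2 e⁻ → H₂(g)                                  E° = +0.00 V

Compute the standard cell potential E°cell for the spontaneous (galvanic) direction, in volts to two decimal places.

+0.82 V

The Ag⁺/Ag couple has the higher reduction potential, so it is the cathode; H⁺/H₂ is oxidised at the anode.
E°cell = E°(cathode) − E°(anode) = (+0.82) − (+0.00) = +0.82 V.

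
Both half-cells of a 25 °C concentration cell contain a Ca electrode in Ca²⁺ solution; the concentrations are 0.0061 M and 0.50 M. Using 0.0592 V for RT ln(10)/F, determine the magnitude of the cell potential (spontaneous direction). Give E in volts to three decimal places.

For a concentration cell E°cell = 0. The 0.50 M side is the cathode (reduction is favoured where [Ca²⁺] is higher).
With n = 2, E = −(0.0592/2) log([Ca²⁺]ₐₙ/[Ca²⁺]꜀ₐₜ) = −(0.0592/2) log(0.0061/0.5) = −(0.0592/2)(-1.914) = +0.057 V.

+0.057 V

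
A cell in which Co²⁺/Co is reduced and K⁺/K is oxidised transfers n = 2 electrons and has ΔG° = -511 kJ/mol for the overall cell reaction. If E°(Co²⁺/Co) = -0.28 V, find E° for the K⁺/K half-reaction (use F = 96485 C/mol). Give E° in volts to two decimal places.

-2.93 V

E°cell = −ΔG°/(nF) = −(-511×10³)/((2)(96485)) = +2.648 V.
Since Co²⁺/Co is the cathode and K⁺/K the anode, E°cell = E°(Co²⁺/Co) − E°(K⁺/K).
So E°(K⁺/K) = E°(Co²⁺/Co) − E°cell = (-0.28) − (+2.648) = -2.93 V.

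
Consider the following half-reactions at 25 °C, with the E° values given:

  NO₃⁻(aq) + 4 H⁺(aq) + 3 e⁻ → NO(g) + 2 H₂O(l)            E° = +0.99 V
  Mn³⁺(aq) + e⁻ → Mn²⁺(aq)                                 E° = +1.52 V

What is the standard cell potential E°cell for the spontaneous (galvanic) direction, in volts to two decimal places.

+0.53 V

The Mn³⁺/Mn²⁺ couple has the higher reduction potential, so it is the cathode; NO₃⁻/NO is oxidised at the anode.
E°cell = E°(cathode) − E°(anode) = (+1.52) − (+0.99) = +0.53 V.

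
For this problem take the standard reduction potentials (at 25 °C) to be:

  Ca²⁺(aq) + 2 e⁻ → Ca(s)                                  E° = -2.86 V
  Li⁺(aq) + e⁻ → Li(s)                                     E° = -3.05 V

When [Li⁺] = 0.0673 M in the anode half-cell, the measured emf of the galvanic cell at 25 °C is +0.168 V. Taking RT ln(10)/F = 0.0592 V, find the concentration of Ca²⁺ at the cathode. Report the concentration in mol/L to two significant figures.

0.00082 M

Ca²⁺/Ca is the cathode, Li⁺/Li the anode: E°cell = +0.19 V, n = 2.
Overall reaction: Ca²⁺(aq) + 2 Li(s) → Ca(s) + 2 Li⁺(aq); Q = [Li⁺]^2/[Ca²⁺]^1.
From E = E° − (0.0592/n) log Q: log Q = (E° − E)·n/0.0592 = (+0.19 − (+0.168))·2/0.0592 = 0.7432.
So 1·log[Ca²⁺] = 2·log(0.0673) − log Q = -2.3440 − (0.7432) = -3.0872; [Ca²⁺] = 10^(-3.0872) ≈ 0.00082 M.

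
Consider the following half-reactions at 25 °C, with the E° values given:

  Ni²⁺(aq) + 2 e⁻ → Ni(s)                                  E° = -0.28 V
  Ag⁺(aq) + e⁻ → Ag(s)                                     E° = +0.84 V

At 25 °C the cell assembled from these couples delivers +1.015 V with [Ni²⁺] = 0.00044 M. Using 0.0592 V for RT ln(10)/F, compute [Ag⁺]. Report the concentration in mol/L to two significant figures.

Ag⁺/Ag is the cathode, Ni²⁺/Ni the anode: E°cell = +1.12 V, n = 2.
Overall reaction: 2 Ag⁺(aq) + Ni(s) → 2 Ag(s) + Ni²⁺(aq); Q = [Ni²⁺]^1/[Ag⁺]^2.
From E = E° − (0.0592/n) log Q: log Q = (E° − E)·n/0.0592 = (+1.12 − (+1.015))·2/0.0592 = 3.5473.
So 2·log[Ag⁺] = 1·log(0.00044) − log Q = -3.3565 − (3.5473) = -6.9038; log[Ag⁺] = -6.9038 / 2 = -3.4519; [Ag⁺] = 10^(-3.4519) ≈ 0.00035 M.

0.00035 M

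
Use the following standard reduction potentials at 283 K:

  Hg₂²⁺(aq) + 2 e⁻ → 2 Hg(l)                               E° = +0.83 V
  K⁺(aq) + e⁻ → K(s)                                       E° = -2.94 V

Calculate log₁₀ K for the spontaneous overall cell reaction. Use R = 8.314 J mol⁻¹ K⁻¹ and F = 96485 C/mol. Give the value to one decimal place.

Cathode: Hg₂²⁺/Hg; anode: K⁺/K. E°cell = (+0.83) − (-2.94) = +3.77 V, with n = 2.
ΔG° = −nFE° = −RT ln K, so ln K = nFE°/(RT) = (2)(96485)(+3.77) / ((8.314)(283)) = 309.197.
log₁₀ K = 309.197 / ln 10 = 134.3.

134.3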